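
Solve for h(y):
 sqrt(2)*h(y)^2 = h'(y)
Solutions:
 h(y) = -1/(C1 + sqrt(2)*y)


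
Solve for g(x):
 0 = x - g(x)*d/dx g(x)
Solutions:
 g(x) = -sqrt(C1 + x^2)
 g(x) = sqrt(C1 + x^2)


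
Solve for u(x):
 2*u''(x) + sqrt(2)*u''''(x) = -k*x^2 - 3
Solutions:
 u(x) = C1 + C2*x + C3*sin(2^(1/4)*x) + C4*cos(2^(1/4)*x) - k*x^4/24 + x^2*(sqrt(2)*k - 3)/4


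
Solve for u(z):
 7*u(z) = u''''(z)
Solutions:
 u(z) = C1*exp(-7^(1/4)*z) + C2*exp(7^(1/4)*z) + C3*sin(7^(1/4)*z) + C4*cos(7^(1/4)*z)


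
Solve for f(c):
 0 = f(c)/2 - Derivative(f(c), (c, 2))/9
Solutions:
 f(c) = C1*exp(-3*sqrt(2)*c/2) + C2*exp(3*sqrt(2)*c/2)


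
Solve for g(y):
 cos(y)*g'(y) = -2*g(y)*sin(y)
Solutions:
 g(y) = C1*cos(y)^2


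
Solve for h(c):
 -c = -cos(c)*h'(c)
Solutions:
 h(c) = C1 + Integral(c/cos(c), c)


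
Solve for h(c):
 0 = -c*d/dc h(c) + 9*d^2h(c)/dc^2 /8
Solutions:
 h(c) = C1 + C2*erfi(2*c/3)


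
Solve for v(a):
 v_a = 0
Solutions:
 v(a) = C1


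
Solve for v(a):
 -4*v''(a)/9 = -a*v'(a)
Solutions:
 v(a) = C1 + C2*erfi(3*sqrt(2)*a/4)


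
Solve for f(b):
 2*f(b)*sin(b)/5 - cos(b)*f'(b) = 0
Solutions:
 f(b) = C1/cos(b)^(2/5)


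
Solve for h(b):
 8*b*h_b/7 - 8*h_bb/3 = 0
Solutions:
 h(b) = C1 + C2*erfi(sqrt(42)*b/14)


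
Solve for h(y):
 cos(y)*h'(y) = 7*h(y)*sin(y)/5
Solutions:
 h(y) = C1/cos(y)^(7/5)


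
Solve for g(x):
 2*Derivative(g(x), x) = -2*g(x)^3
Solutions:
 g(x) = -sqrt(2)*sqrt(-1/(C1 - x))/2
 g(x) = sqrt(2)*sqrt(-1/(C1 - x))/2


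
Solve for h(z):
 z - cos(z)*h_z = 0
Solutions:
 h(z) = C1 + Integral(z/cos(z), z)


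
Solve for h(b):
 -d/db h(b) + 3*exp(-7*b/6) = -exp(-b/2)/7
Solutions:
 h(b) = C1 - 2*exp(-b/2)/7 - 18*exp(-7*b/6)/7


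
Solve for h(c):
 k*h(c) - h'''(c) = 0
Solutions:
 h(c) = C1*exp(c*k^(1/3)) + C2*exp(c*k^(1/3)*(-1 + sqrt(3)*I)/2) + C3*exp(-c*k^(1/3)*(1 + sqrt(3)*I)/2)


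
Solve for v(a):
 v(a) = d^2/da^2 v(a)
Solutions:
 v(a) = C1*exp(-a) + C2*exp(a)


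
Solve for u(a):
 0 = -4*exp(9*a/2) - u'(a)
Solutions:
 u(a) = C1 - 8*exp(9*a/2)/9


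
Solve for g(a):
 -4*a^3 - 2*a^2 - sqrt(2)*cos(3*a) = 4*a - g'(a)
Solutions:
 g(a) = C1 + a^4 + 2*a^3/3 + 2*a^2 + sqrt(2)*sin(3*a)/3


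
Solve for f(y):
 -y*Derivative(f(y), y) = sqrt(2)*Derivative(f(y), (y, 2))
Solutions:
 f(y) = C1 + C2*erf(2^(1/4)*y/2)


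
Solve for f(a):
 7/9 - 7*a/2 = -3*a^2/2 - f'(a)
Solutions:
 f(a) = C1 - a^3/2 + 7*a^2/4 - 7*a/9


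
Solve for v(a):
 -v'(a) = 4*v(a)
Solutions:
 v(a) = C1*exp(-4*a)


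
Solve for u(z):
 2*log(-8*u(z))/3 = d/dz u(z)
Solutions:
 -3*Integral(1/(log(-_y) + 3*log(2)), (_y, u(z)))/2 = C1 - z


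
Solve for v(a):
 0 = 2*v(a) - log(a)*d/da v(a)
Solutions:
 v(a) = C1*exp(2*li(a))


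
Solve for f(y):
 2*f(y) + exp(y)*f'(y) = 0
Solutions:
 f(y) = C1*exp(2*exp(-y))


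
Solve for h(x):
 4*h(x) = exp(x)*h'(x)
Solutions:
 h(x) = C1*exp(-4*exp(-x))


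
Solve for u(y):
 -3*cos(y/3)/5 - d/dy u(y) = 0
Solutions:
 u(y) = C1 - 9*sin(y/3)/5


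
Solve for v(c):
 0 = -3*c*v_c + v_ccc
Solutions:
 v(c) = C1 + Integral(C2*airyai(3^(1/3)*c) + C3*airybi(3^(1/3)*c), c)


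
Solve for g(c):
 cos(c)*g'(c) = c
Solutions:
 g(c) = C1 + Integral(c/cos(c), c)


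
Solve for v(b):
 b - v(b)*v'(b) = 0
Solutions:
 v(b) = -sqrt(C1 + b^2)
 v(b) = sqrt(C1 + b^2)


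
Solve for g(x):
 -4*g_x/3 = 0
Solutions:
 g(x) = C1


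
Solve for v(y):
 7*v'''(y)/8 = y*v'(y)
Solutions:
 v(y) = C1 + Integral(C2*airyai(2*7^(2/3)*y/7) + C3*airybi(2*7^(2/3)*y/7), y)


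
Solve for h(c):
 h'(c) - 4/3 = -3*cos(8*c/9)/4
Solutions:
 h(c) = C1 + 4*c/3 - 27*sin(8*c/9)/32


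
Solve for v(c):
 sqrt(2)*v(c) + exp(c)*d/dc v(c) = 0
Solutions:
 v(c) = C1*exp(sqrt(2)*exp(-c))


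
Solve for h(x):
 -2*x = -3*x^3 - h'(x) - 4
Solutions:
 h(x) = C1 - 3*x^4/4 + x^2 - 4*x


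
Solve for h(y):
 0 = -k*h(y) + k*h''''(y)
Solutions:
 h(y) = C1*exp(-y) + C2*exp(y) + C3*sin(y) + C4*cos(y)


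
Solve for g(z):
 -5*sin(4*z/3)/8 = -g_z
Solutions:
 g(z) = C1 - 15*cos(4*z/3)/32


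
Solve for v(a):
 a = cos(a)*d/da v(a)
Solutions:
 v(a) = C1 + Integral(a/cos(a), a)


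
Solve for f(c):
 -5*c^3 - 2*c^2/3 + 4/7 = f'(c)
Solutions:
 f(c) = C1 - 5*c^4/4 - 2*c^3/9 + 4*c/7


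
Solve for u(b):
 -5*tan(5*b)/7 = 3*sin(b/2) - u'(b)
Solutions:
 u(b) = C1 - log(cos(5*b))/7 - 6*cos(b/2)


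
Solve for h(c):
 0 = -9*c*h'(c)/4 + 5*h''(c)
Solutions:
 h(c) = C1 + C2*erfi(3*sqrt(10)*c/20)


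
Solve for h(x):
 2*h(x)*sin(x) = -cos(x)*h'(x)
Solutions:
 h(x) = C1*cos(x)^2


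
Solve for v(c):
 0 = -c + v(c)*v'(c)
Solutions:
 v(c) = -sqrt(C1 + c^2)
 v(c) = sqrt(C1 + c^2)


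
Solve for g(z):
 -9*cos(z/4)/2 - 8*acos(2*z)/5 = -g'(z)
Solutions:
 g(z) = C1 + 8*z*acos(2*z)/5 - 4*sqrt(1 - 4*z^2)/5 + 18*sin(z/4)


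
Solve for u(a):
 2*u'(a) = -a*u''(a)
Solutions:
 u(a) = C1 + C2/a


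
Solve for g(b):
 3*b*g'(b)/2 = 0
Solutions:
 g(b) = C1


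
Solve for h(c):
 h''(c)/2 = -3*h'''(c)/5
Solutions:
 h(c) = C1 + C2*c + C3*exp(-5*c/6)


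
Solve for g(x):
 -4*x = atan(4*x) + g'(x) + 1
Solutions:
 g(x) = C1 - 2*x^2 - x*atan(4*x) - x + log(16*x^2 + 1)/8


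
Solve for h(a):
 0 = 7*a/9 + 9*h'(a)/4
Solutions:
 h(a) = C1 - 14*a^2/81


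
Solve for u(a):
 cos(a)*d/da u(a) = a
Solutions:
 u(a) = C1 + Integral(a/cos(a), a)


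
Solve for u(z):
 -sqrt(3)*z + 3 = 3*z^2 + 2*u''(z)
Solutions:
 u(z) = C1 + C2*z - z^4/8 - sqrt(3)*z^3/12 + 3*z^2/4


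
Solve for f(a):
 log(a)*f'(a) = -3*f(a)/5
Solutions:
 f(a) = C1*exp(-3*li(a)/5)


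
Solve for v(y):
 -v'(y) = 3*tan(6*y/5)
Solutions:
 v(y) = C1 + 5*log(cos(6*y/5))/2


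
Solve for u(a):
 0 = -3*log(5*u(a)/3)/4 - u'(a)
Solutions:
 -4*Integral(1/(-log(_y) - log(5) + log(3)), (_y, u(a)))/3 = C1 - a


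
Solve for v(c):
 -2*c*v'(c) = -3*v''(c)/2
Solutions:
 v(c) = C1 + C2*erfi(sqrt(6)*c/3)


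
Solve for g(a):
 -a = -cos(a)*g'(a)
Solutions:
 g(a) = C1 + Integral(a/cos(a), a)


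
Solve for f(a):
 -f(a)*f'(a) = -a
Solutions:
 f(a) = -sqrt(C1 + a^2)
 f(a) = sqrt(C1 + a^2)


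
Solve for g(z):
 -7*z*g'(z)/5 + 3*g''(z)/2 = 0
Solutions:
 g(z) = C1 + C2*erfi(sqrt(105)*z/15)


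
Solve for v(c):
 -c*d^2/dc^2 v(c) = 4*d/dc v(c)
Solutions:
 v(c) = C1 + C2/c^3


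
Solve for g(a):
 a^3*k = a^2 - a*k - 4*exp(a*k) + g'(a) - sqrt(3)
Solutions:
 g(a) = C1 + a^4*k/4 - a^3/3 + a^2*k/2 + sqrt(3)*a + 4*exp(a*k)/k


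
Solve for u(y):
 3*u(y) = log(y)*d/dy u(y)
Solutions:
 u(y) = C1*exp(3*li(y))


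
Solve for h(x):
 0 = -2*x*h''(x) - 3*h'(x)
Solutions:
 h(x) = C1 + C2/sqrt(x)


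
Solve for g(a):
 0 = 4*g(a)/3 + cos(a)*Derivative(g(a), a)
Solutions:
 g(a) = C1*(sin(a) - 1)^(2/3)/(sin(a) + 1)^(2/3)


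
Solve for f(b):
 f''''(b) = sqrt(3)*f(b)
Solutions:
 f(b) = C1*exp(-3^(1/8)*b) + C2*exp(3^(1/8)*b) + C3*sin(3^(1/8)*b) + C4*cos(3^(1/8)*b)


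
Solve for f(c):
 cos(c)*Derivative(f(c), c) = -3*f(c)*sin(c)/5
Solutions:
 f(c) = C1*cos(c)^(3/5)


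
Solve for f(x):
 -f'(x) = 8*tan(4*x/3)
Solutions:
 f(x) = C1 + 6*log(cos(4*x/3))


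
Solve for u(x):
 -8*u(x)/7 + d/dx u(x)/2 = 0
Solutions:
 u(x) = C1*exp(16*x/7)


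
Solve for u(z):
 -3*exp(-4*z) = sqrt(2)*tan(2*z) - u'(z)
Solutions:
 u(z) = C1 + sqrt(2)*log(tan(2*z)^2 + 1)/4 - 3*exp(-4*z)/4


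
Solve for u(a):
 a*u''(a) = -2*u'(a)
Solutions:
 u(a) = C1 + C2/a


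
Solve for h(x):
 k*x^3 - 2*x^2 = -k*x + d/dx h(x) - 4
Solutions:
 h(x) = C1 + k*x^4/4 + k*x^2/2 - 2*x^3/3 + 4*x


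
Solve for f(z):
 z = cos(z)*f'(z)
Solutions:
 f(z) = C1 + Integral(z/cos(z), z)


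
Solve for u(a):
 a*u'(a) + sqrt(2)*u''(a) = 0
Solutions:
 u(a) = C1 + C2*erf(2^(1/4)*a/2)


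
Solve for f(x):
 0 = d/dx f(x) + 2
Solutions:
 f(x) = C1 - 2*x


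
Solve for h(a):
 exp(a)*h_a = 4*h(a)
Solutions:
 h(a) = C1*exp(-4*exp(-a))


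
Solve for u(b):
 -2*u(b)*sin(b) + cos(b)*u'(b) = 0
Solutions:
 u(b) = C1/cos(b)^2


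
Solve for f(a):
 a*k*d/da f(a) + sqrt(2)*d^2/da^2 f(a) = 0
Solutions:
 f(a) = Piecewise((-2^(3/4)*sqrt(pi)*C1*erf(2^(1/4)*a*sqrt(k)/2)/(2*sqrt(k)) - C2, (k > 0) | (k < 0)), (-C1*a - C2, True))


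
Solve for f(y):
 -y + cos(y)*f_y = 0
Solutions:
 f(y) = C1 + Integral(y/cos(y), y)


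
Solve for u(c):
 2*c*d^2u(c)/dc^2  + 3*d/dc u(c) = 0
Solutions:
 u(c) = C1 + C2/sqrt(c)


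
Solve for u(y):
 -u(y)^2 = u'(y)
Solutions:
 u(y) = 1/(C1 + y)


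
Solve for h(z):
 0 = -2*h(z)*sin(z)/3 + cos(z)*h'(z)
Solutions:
 h(z) = C1/cos(z)^(2/3)


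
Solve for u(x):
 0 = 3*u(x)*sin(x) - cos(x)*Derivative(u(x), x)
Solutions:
 u(x) = C1/cos(x)^3


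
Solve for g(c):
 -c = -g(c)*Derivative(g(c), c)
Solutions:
 g(c) = -sqrt(C1 + c^2)
 g(c) = sqrt(C1 + c^2)


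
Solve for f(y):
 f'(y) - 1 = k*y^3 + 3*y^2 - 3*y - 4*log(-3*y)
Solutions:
 f(y) = C1 + k*y^4/4 + y^3 - 3*y^2/2 - 4*y*log(-y) + y*(5 - 4*log(3))


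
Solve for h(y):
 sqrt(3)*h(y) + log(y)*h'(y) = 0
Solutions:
 h(y) = C1*exp(-sqrt(3)*li(y))


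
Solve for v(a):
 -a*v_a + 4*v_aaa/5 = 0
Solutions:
 v(a) = C1 + Integral(C2*airyai(10^(1/3)*a/2) + C3*airybi(10^(1/3)*a/2), a)


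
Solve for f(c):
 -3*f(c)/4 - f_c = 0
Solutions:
 f(c) = C1*exp(-3*c/4)


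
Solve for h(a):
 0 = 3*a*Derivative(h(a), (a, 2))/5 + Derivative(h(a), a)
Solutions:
 h(a) = C1 + C2/a^(2/3)


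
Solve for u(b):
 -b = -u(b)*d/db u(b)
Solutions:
 u(b) = -sqrt(C1 + b^2)
 u(b) = sqrt(C1 + b^2)


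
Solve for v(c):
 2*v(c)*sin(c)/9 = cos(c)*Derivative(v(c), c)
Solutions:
 v(c) = C1/cos(c)^(2/9)


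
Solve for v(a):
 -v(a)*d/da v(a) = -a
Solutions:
 v(a) = -sqrt(C1 + a^2)
 v(a) = sqrt(C1 + a^2)


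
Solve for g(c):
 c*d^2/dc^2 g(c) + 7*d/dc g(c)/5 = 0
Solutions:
 g(c) = C1 + C2/c^(2/5)


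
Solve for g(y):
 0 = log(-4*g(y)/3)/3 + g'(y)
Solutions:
 3*Integral(1/(log(-_y) - log(3) + 2*log(2)), (_y, g(y))) = C1 - y


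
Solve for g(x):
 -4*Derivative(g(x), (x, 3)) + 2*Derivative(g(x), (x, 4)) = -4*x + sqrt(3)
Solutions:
 g(x) = C1 + C2*x + C3*x^2 + C4*exp(2*x) + x^4/24 + x^3*(2 - sqrt(3))/24


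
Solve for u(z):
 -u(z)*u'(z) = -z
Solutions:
 u(z) = -sqrt(C1 + z^2)
 u(z) = sqrt(C1 + z^2)


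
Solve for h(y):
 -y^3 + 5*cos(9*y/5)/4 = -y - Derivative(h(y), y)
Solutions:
 h(y) = C1 + y^4/4 - y^2/2 - 25*sin(9*y/5)/36


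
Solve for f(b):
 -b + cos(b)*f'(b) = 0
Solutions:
 f(b) = C1 + Integral(b/cos(b), b)


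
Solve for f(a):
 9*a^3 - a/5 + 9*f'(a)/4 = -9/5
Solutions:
 f(a) = C1 - a^4 + 2*a^2/45 - 4*a/5


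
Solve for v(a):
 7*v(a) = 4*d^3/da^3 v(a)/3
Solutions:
 v(a) = C3*exp(42^(1/3)*a/2) + (C1*sin(14^(1/3)*3^(5/6)*a/4) + C2*cos(14^(1/3)*3^(5/6)*a/4))*exp(-42^(1/3)*a/4)


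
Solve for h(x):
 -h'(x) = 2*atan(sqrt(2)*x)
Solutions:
 h(x) = C1 - 2*x*atan(sqrt(2)*x) + sqrt(2)*log(2*x^2 + 1)/2


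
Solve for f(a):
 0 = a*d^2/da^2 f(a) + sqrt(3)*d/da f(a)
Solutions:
 f(a) = C1 + C2*a^(1 - sqrt(3))


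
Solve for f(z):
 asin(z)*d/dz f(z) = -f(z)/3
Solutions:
 f(z) = C1*exp(-Integral(1/asin(z), z)/3)


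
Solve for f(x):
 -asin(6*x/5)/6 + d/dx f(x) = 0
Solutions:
 f(x) = C1 + x*asin(6*x/5)/6 + sqrt(25 - 36*x^2)/36


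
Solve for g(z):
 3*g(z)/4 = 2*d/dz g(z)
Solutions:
 g(z) = C1*exp(3*z/8)


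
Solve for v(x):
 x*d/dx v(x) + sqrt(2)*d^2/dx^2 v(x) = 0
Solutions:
 v(x) = C1 + C2*erf(2^(1/4)*x/2)


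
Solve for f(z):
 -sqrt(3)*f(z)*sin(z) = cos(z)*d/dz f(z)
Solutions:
 f(z) = C1*cos(z)^(sqrt(3))


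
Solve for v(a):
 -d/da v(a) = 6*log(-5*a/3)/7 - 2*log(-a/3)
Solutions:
 v(a) = C1 + 8*a*log(-a)/7 + a*(-log(46875)/7 - 8/7 - log(3))


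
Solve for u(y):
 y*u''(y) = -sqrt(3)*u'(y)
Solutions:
 u(y) = C1 + C2*y^(1 - sqrt(3))


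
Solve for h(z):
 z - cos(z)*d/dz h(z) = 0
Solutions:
 h(z) = C1 + Integral(z/cos(z), z)


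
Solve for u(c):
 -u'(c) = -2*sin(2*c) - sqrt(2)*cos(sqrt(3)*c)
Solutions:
 u(c) = C1 + sqrt(6)*sin(sqrt(3)*c)/3 - cos(2*c)


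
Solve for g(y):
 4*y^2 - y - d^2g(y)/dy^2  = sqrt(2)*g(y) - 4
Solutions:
 g(y) = C1*sin(2^(1/4)*y) + C2*cos(2^(1/4)*y) + 2*sqrt(2)*y^2 - sqrt(2)*y/2 - 4 + 2*sqrt(2)


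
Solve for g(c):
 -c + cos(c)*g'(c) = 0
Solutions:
 g(c) = C1 + Integral(c/cos(c), c)


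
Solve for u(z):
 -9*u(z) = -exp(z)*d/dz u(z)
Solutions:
 u(z) = C1*exp(-9*exp(-z))


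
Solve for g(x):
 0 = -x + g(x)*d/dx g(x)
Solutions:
 g(x) = -sqrt(C1 + x^2)
 g(x) = sqrt(C1 + x^2)


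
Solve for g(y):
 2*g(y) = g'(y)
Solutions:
 g(y) = C1*exp(2*y)


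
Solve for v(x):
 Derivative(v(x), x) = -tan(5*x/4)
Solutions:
 v(x) = C1 + 4*log(cos(5*x/4))/5


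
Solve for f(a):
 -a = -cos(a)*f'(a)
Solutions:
 f(a) = C1 + Integral(a/cos(a), a)


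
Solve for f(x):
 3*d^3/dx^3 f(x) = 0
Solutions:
 f(x) = C1 + C2*x + C3*x^2


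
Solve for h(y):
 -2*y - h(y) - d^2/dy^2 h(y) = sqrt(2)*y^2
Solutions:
 h(y) = C1*sin(y) + C2*cos(y) - sqrt(2)*y^2 - 2*y + 2*sqrt(2)


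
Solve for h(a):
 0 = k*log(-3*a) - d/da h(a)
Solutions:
 h(a) = C1 + a*k*log(-a) + a*k*(-1 + log(3))


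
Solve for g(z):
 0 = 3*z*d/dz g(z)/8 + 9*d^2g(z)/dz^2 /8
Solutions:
 g(z) = C1 + C2*erf(sqrt(6)*z/6)


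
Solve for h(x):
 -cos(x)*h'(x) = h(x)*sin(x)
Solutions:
 h(x) = C1*cos(x)


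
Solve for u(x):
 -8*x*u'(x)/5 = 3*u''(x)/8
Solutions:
 u(x) = C1 + C2*erf(4*sqrt(30)*x/15)


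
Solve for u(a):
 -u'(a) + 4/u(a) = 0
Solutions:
 u(a) = -sqrt(C1 + 8*a)
 u(a) = sqrt(C1 + 8*a)


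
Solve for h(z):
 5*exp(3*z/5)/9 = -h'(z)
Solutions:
 h(z) = C1 - 25*exp(3*z/5)/27


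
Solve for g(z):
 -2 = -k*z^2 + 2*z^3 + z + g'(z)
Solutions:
 g(z) = C1 + k*z^3/3 - z^4/2 - z^2/2 - 2*z


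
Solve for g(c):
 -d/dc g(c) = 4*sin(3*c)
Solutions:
 g(c) = C1 + 4*cos(3*c)/3


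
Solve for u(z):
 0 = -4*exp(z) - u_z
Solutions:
 u(z) = C1 - 4*exp(z)


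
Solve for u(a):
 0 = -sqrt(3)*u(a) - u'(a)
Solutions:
 u(a) = C1*exp(-sqrt(3)*a)


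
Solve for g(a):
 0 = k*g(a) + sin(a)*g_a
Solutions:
 g(a) = C1*exp(k*(-log(cos(a) - 1) + log(cos(a) + 1))/2)


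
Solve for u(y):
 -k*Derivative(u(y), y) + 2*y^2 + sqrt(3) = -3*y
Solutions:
 u(y) = C1 + 2*y^3/(3*k) + 3*y^2/(2*k) + sqrt(3)*y/k


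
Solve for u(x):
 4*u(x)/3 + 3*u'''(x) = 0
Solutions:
 u(x) = C3*exp(-2^(2/3)*3^(1/3)*x/3) + (C1*sin(2^(2/3)*3^(5/6)*x/6) + C2*cos(2^(2/3)*3^(5/6)*x/6))*exp(2^(2/3)*3^(1/3)*x/6)


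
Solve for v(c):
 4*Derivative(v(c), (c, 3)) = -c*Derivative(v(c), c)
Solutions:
 v(c) = C1 + Integral(C2*airyai(-2^(1/3)*c/2) + C3*airybi(-2^(1/3)*c/2), c)


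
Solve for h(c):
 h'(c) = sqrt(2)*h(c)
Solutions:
 h(c) = C1*exp(sqrt(2)*c)


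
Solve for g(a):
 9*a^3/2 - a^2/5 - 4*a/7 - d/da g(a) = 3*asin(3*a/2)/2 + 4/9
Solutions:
 g(a) = C1 + 9*a^4/8 - a^3/15 - 2*a^2/7 - 3*a*asin(3*a/2)/2 - 4*a/9 - sqrt(4 - 9*a^2)/2


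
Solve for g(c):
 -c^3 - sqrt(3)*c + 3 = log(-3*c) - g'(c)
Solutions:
 g(c) = C1 + c^4/4 + sqrt(3)*c^2/2 + c*log(-c) + c*(-4 + log(3))


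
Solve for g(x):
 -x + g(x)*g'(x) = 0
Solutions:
 g(x) = -sqrt(C1 + x^2)
 g(x) = sqrt(C1 + x^2)


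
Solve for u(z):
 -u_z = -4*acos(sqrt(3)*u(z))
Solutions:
 Integral(1/acos(sqrt(3)*_y), (_y, u(z))) = C1 + 4*z


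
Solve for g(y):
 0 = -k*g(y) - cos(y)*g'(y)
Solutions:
 g(y) = C1*exp(k*(log(sin(y) - 1) - log(sin(y) + 1))/2)


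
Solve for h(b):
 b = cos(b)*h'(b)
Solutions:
 h(b) = C1 + Integral(b/cos(b), b)


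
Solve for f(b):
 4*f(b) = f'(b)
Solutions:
 f(b) = C1*exp(4*b)


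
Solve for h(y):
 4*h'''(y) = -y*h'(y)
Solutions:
 h(y) = C1 + Integral(C2*airyai(-2^(1/3)*y/2) + C3*airybi(-2^(1/3)*y/2), y)


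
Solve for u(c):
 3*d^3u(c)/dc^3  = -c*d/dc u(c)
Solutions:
 u(c) = C1 + Integral(C2*airyai(-3^(2/3)*c/3) + C3*airybi(-3^(2/3)*c/3), c)


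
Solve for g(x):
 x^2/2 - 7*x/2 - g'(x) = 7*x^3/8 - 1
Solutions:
 g(x) = C1 - 7*x^4/32 + x^3/6 - 7*x^2/4 + x


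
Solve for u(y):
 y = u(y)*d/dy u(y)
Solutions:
 u(y) = -sqrt(C1 + y^2)
 u(y) = sqrt(C1 + y^2)


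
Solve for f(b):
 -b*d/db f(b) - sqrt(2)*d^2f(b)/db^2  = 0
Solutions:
 f(b) = C1 + C2*erf(2^(1/4)*b/2)


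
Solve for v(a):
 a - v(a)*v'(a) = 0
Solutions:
 v(a) = -sqrt(C1 + a^2)
 v(a) = sqrt(C1 + a^2)


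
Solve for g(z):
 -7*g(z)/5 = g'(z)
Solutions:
 g(z) = C1*exp(-7*z/5)


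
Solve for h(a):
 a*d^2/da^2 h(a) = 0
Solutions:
 h(a) = C1 + C2*a


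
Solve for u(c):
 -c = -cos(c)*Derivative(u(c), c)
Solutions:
 u(c) = C1 + Integral(c/cos(c), c)


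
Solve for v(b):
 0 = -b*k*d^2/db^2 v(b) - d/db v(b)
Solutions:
 v(b) = C1 + b^(((re(k) - 1)*re(k) + im(k)^2)/(re(k)^2 + im(k)^2))*(C2*sin(log(b)*Abs(im(k))/(re(k)^2 + im(k)^2)) + C3*cos(log(b)*im(k)/(re(k)^2 + im(k)^2)))


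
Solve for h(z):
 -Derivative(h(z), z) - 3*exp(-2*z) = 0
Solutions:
 h(z) = C1 + 3*exp(-2*z)/2


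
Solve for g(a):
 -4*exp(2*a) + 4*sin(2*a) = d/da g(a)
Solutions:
 g(a) = C1 - 2*exp(2*a) - 2*cos(2*a)


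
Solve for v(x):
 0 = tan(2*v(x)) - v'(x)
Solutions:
 v(x) = -asin(C1*exp(2*x))/2 + pi/2
 v(x) = asin(C1*exp(2*x))/2


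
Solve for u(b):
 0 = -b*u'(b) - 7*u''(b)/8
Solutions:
 u(b) = C1 + C2*erf(2*sqrt(7)*b/7)


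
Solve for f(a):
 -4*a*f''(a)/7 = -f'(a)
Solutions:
 f(a) = C1 + C2*a^(11/4)


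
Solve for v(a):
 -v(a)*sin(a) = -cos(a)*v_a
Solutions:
 v(a) = C1/cos(a)


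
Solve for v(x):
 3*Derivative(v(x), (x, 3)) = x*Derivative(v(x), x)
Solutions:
 v(x) = C1 + Integral(C2*airyai(3^(2/3)*x/3) + C3*airybi(3^(2/3)*x/3), x)


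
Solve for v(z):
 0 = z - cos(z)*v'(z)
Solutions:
 v(z) = C1 + Integral(z/cos(z), z)


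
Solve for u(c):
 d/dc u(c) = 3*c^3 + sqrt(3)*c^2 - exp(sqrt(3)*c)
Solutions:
 u(c) = C1 + 3*c^4/4 + sqrt(3)*c^3/3 - sqrt(3)*exp(sqrt(3)*c)/3


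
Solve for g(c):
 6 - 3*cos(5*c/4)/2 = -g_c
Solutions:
 g(c) = C1 - 6*c + 6*sin(5*c/4)/5


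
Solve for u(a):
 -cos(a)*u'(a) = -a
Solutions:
 u(a) = C1 + Integral(a/cos(a), a)


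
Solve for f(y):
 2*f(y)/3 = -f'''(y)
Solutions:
 f(y) = C3*exp(-2^(1/3)*3^(2/3)*y/3) + (C1*sin(2^(1/3)*3^(1/6)*y/2) + C2*cos(2^(1/3)*3^(1/6)*y/2))*exp(2^(1/3)*3^(2/3)*y/6)


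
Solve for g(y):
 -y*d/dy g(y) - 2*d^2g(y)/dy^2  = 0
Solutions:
 g(y) = C1 + C2*erf(y/2)


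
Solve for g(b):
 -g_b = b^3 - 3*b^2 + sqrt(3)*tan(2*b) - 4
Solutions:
 g(b) = C1 - b^4/4 + b^3 + 4*b + sqrt(3)*log(cos(2*b))/2


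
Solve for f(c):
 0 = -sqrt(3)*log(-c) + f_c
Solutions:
 f(c) = C1 + sqrt(3)*c*log(-c) - sqrt(3)*c


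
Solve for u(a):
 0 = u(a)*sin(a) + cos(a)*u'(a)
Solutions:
 u(a) = C1*cos(a)


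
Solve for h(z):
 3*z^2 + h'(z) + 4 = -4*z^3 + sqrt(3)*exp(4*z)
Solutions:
 h(z) = C1 - z^4 - z^3 - 4*z + sqrt(3)*exp(4*z)/4


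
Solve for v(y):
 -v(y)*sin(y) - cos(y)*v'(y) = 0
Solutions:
 v(y) = C1*cos(y)


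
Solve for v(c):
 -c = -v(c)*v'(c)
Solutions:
 v(c) = -sqrt(C1 + c^2)
 v(c) = sqrt(C1 + c^2)


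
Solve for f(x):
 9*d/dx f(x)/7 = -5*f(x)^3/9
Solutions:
 f(x) = -9*sqrt(2)*sqrt(-1/(C1 - 35*x))/2
 f(x) = 9*sqrt(2)*sqrt(-1/(C1 - 35*x))/2


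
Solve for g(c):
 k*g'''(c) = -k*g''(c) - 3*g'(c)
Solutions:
 g(c) = C1 + C2*exp(c*(-1 + sqrt(k*(k - 12))/k)/2) + C3*exp(-c*(1 + sqrt(k*(k - 12))/k)/2)


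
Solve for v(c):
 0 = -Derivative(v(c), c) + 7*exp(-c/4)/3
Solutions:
 v(c) = C1 - 28*exp(-c/4)/3


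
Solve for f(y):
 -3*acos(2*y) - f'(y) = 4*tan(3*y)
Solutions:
 f(y) = C1 - 3*y*acos(2*y) + 3*sqrt(1 - 4*y^2)/2 + 4*log(cos(3*y))/3


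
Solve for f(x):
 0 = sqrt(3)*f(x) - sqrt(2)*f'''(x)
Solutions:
 f(x) = C3*exp(2^(5/6)*3^(1/6)*x/2) + (C1*sin(2^(5/6)*3^(2/3)*x/4) + C2*cos(2^(5/6)*3^(2/3)*x/4))*exp(-2^(5/6)*3^(1/6)*x/4)


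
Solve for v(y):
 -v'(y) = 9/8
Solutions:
 v(y) = C1 - 9*y/8


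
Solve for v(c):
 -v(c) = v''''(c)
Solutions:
 v(c) = (C1*sin(sqrt(2)*c/2) + C2*cos(sqrt(2)*c/2))*exp(-sqrt(2)*c/2) + (C3*sin(sqrt(2)*c/2) + C4*cos(sqrt(2)*c/2))*exp(sqrt(2)*c/2)


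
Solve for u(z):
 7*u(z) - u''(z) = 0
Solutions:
 u(z) = C1*exp(-sqrt(7)*z) + C2*exp(sqrt(7)*z)


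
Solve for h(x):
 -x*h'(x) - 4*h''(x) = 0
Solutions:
 h(x) = C1 + C2*erf(sqrt(2)*x/4)


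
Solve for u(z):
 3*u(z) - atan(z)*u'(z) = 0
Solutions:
 u(z) = C1*exp(3*Integral(1/atan(z), z))


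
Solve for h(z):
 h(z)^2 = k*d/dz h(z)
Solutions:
 h(z) = -k/(C1*k + z)


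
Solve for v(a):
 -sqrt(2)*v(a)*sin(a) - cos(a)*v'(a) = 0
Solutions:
 v(a) = C1*cos(a)^(sqrt(2))


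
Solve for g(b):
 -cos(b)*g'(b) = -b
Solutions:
 g(b) = C1 + Integral(b/cos(b), b)


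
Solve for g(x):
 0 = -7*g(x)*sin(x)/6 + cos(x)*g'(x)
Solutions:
 g(x) = C1/cos(x)^(7/6)


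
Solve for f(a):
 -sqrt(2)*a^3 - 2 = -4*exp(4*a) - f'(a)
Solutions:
 f(a) = C1 + sqrt(2)*a^4/4 + 2*a - exp(4*a)


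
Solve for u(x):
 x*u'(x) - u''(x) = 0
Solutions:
 u(x) = C1 + C2*erfi(sqrt(2)*x/2)


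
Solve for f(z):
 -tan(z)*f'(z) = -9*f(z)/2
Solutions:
 f(z) = C1*sin(z)^(9/2)


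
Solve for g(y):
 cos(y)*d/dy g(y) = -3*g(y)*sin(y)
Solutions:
 g(y) = C1*cos(y)^3


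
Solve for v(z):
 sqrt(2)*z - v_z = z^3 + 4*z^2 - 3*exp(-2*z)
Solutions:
 v(z) = C1 - z^4/4 - 4*z^3/3 + sqrt(2)*z^2/2 - 3*exp(-2*z)/2


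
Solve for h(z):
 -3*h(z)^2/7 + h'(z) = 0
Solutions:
 h(z) = -7/(C1 + 3*z)


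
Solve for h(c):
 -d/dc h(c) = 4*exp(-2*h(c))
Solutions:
 h(c) = log(-sqrt(C1 - 8*c))
 h(c) = log(C1 - 8*c)/2


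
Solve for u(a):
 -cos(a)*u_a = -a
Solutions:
 u(a) = C1 + Integral(a/cos(a), a)


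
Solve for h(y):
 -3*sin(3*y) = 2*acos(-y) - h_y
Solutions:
 h(y) = C1 + 2*y*acos(-y) + 2*sqrt(1 - y^2) - cos(3*y)


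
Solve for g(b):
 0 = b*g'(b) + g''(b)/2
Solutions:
 g(b) = C1 + C2*erf(b)


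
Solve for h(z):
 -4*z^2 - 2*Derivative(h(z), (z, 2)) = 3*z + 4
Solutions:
 h(z) = C1 + C2*z - z^4/6 - z^3/4 - z^2


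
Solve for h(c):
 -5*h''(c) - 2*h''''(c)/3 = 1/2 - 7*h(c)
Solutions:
 h(c) = C1*exp(-c*sqrt(-15 + sqrt(393))/2) + C2*exp(c*sqrt(-15 + sqrt(393))/2) + C3*sin(c*sqrt(15 + sqrt(393))/2) + C4*cos(c*sqrt(15 + sqrt(393))/2) + 1/14


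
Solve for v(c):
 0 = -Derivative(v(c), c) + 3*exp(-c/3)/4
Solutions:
 v(c) = C1 - 9*exp(-c/3)/4


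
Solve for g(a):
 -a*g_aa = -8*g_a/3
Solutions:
 g(a) = C1 + C2*a^(11/3)


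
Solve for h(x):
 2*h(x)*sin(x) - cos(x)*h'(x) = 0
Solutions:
 h(x) = C1/cos(x)^2


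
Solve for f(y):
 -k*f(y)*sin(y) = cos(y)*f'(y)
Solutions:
 f(y) = C1*exp(k*log(cos(y)))


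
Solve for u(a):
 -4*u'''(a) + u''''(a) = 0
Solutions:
 u(a) = C1 + C2*a + C3*a^2 + C4*exp(4*a)


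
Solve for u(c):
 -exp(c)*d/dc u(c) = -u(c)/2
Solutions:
 u(c) = C1*exp(-exp(-c)/2)


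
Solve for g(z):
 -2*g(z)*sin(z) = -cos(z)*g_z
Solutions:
 g(z) = C1/cos(z)^2


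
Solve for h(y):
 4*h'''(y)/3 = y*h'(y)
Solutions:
 h(y) = C1 + Integral(C2*airyai(6^(1/3)*y/2) + C3*airybi(6^(1/3)*y/2), y)


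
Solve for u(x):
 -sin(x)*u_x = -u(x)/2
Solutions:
 u(x) = C1*(cos(x) - 1)^(1/4)/(cos(x) + 1)^(1/4)


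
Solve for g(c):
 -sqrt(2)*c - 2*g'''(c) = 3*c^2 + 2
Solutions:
 g(c) = C1 + C2*c + C3*c^2 - c^5/40 - sqrt(2)*c^4/48 - c^3/6


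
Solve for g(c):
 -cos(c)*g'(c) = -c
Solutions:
 g(c) = C1 + Integral(c/cos(c), c)


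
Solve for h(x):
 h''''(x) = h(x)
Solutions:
 h(x) = C1*exp(-x) + C2*exp(x) + C3*sin(x) + C4*cos(x)


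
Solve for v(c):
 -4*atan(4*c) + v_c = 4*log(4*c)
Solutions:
 v(c) = C1 + 4*c*log(c) + 4*c*atan(4*c) - 4*c + 8*c*log(2) - log(16*c^2 + 1)/2


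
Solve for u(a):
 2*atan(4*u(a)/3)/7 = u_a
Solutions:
 Integral(1/atan(4*_y/3), (_y, u(a))) = C1 + 2*a/7


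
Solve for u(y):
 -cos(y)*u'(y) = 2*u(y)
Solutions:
 u(y) = C1*(sin(y) - 1)/(sin(y) + 1)


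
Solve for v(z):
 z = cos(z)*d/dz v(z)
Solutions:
 v(z) = C1 + Integral(z/cos(z), z)


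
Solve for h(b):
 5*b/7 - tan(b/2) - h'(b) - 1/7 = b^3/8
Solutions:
 h(b) = C1 - b^4/32 + 5*b^2/14 - b/7 + 2*log(cos(b/2))


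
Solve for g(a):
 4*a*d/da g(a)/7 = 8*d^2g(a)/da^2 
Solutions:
 g(a) = C1 + C2*erfi(sqrt(7)*a/14)


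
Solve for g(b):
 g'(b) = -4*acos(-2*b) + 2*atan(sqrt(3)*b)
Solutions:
 g(b) = C1 - 4*b*acos(-2*b) + 2*b*atan(sqrt(3)*b) - 2*sqrt(1 - 4*b^2) - sqrt(3)*log(3*b^2 + 1)/3


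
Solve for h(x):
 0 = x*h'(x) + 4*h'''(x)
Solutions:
 h(x) = C1 + Integral(C2*airyai(-2^(1/3)*x/2) + C3*airybi(-2^(1/3)*x/2), x)


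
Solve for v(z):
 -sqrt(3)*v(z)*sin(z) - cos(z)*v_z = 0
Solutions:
 v(z) = C1*cos(z)^(sqrt(3))


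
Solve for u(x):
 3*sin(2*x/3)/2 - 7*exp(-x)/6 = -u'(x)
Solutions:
 u(x) = C1 + 9*cos(2*x/3)/4 - 7*exp(-x)/6


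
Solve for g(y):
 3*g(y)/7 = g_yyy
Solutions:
 g(y) = C3*exp(3^(1/3)*7^(2/3)*y/7) + (C1*sin(3^(5/6)*7^(2/3)*y/14) + C2*cos(3^(5/6)*7^(2/3)*y/14))*exp(-3^(1/3)*7^(2/3)*y/14)


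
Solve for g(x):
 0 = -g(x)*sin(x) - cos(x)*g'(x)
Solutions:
 g(x) = C1*cos(x)


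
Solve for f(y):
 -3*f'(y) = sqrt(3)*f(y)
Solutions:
 f(y) = C1*exp(-sqrt(3)*y/3)


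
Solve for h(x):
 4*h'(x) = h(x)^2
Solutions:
 h(x) = -4/(C1 + x)


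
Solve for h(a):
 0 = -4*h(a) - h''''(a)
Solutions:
 h(a) = (C1*sin(a) + C2*cos(a))*exp(-a) + (C3*sin(a) + C4*cos(a))*exp(a)


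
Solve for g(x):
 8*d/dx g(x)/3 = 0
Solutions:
 g(x) = C1


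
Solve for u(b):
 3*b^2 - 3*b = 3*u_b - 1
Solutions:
 u(b) = C1 + b^3/3 - b^2/2 + b/3


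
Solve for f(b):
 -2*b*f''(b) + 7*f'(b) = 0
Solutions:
 f(b) = C1 + C2*b^(9/2)


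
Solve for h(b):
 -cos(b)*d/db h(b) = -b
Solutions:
 h(b) = C1 + Integral(b/cos(b), b)


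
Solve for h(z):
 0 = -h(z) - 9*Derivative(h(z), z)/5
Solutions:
 h(z) = C1*exp(-5*z/9)


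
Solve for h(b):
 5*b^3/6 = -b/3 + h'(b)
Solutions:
 h(b) = C1 + 5*b^4/24 + b^2/6


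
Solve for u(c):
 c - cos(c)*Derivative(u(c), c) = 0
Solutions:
 u(c) = C1 + Integral(c/cos(c), c)


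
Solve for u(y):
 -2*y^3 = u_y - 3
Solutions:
 u(y) = C1 - y^4/2 + 3*y


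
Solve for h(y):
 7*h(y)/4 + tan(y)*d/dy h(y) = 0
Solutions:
 h(y) = C1/sin(y)^(7/4)


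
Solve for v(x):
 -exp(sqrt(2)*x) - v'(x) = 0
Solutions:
 v(x) = C1 - sqrt(2)*exp(sqrt(2)*x)/2


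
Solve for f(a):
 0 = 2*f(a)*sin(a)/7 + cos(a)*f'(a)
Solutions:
 f(a) = C1*cos(a)^(2/7)


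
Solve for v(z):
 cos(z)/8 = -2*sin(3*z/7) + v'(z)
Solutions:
 v(z) = C1 + sin(z)/8 - 14*cos(3*z/7)/3


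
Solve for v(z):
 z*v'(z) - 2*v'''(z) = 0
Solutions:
 v(z) = C1 + Integral(C2*airyai(2^(2/3)*z/2) + C3*airybi(2^(2/3)*z/2), z)


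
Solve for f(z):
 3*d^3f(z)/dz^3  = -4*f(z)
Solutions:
 f(z) = C3*exp(-6^(2/3)*z/3) + (C1*sin(2^(2/3)*3^(1/6)*z/2) + C2*cos(2^(2/3)*3^(1/6)*z/2))*exp(6^(2/3)*z/6)


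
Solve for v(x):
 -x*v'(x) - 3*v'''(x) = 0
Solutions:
 v(x) = C1 + Integral(C2*airyai(-3^(2/3)*x/3) + C3*airybi(-3^(2/3)*x/3), x)


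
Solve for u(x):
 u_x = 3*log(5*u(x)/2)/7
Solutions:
 7*Integral(1/(-log(_y) - log(5) + log(2)), (_y, u(x)))/3 = C1 - x


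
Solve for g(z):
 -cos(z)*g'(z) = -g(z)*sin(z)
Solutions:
 g(z) = C1/cos(z)


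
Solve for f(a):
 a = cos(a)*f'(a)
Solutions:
 f(a) = C1 + Integral(a/cos(a), a)


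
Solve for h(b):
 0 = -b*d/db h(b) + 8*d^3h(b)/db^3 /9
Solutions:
 h(b) = C1 + Integral(C2*airyai(3^(2/3)*b/2) + C3*airybi(3^(2/3)*b/2), b)


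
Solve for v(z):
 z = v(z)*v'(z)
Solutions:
 v(z) = -sqrt(C1 + z^2)
 v(z) = sqrt(C1 + z^2)


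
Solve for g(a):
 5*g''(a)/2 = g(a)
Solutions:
 g(a) = C1*exp(-sqrt(10)*a/5) + C2*exp(sqrt(10)*a/5)


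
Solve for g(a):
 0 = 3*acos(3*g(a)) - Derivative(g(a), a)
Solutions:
 Integral(1/acos(3*_y), (_y, g(a))) = C1 + 3*a


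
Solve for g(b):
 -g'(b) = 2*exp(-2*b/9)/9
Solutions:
 g(b) = C1 + exp(-2*b/9)


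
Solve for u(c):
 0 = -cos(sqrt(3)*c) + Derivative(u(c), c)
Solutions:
 u(c) = C1 + sqrt(3)*sin(sqrt(3)*c)/3


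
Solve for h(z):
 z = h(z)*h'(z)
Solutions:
 h(z) = -sqrt(C1 + z^2)
 h(z) = sqrt(C1 + z^2)


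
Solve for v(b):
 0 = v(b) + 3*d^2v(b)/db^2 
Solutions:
 v(b) = C1*sin(sqrt(3)*b/3) + C2*cos(sqrt(3)*b/3)


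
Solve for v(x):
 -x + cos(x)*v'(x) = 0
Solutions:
 v(x) = C1 + Integral(x/cos(x), x)


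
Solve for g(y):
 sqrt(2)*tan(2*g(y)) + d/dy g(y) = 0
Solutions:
 g(y) = -asin(C1*exp(-2*sqrt(2)*y))/2 + pi/2
 g(y) = asin(C1*exp(-2*sqrt(2)*y))/2


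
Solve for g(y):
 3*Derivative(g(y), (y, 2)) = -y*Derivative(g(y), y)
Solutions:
 g(y) = C1 + C2*erf(sqrt(6)*y/6)


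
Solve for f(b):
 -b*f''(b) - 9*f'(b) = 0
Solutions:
 f(b) = C1 + C2/b^8


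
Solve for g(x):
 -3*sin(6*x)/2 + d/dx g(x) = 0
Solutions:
 g(x) = C1 - cos(6*x)/4


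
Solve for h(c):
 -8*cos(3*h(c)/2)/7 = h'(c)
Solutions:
 8*c/7 - log(sin(3*h(c)/2) - 1)/3 + log(sin(3*h(c)/2) + 1)/3 = C1


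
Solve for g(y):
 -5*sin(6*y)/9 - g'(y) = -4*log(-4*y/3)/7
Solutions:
 g(y) = C1 + 4*y*log(-y)/7 - 4*y*log(3)/7 - 4*y/7 + 8*y*log(2)/7 + 5*cos(6*y)/54


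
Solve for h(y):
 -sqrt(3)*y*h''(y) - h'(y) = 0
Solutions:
 h(y) = C1 + C2*y^(1 - sqrt(3)/3)


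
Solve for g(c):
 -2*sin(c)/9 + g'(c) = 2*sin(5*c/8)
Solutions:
 g(c) = C1 - 16*cos(5*c/8)/5 - 2*cos(c)/9


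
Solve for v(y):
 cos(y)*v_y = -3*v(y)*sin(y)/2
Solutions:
 v(y) = C1*cos(y)^(3/2)


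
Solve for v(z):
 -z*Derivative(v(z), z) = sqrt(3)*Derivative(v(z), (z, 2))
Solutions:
 v(z) = C1 + C2*erf(sqrt(2)*3^(3/4)*z/6)


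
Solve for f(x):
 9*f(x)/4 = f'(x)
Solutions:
 f(x) = C1*exp(9*x/4)


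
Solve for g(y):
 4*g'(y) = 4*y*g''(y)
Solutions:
 g(y) = C1 + C2*y^2


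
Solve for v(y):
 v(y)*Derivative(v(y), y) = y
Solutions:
 v(y) = -sqrt(C1 + y^2)
 v(y) = sqrt(C1 + y^2)


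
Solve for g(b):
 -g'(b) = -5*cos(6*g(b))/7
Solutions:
 -5*b/7 - log(sin(6*g(b)) - 1)/12 + log(sin(6*g(b)) + 1)/12 = C1


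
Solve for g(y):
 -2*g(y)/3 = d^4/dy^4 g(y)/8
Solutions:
 g(y) = (C1*sin(sqrt(2)*3^(3/4)*y/3) + C2*cos(sqrt(2)*3^(3/4)*y/3))*exp(-sqrt(2)*3^(3/4)*y/3) + (C3*sin(sqrt(2)*3^(3/4)*y/3) + C4*cos(sqrt(2)*3^(3/4)*y/3))*exp(sqrt(2)*3^(3/4)*y/3)


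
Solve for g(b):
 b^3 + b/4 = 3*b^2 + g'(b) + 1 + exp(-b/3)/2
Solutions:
 g(b) = C1 + b^4/4 - b^3 + b^2/8 - b + 3*exp(-b/3)/2


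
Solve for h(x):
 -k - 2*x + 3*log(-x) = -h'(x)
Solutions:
 h(x) = C1 + x^2 + x*(k + 3) - 3*x*log(-x)


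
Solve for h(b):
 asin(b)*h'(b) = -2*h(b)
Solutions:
 h(b) = C1*exp(-2*Integral(1/asin(b), b))


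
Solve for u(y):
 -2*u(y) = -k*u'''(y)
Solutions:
 u(y) = C1*exp(2^(1/3)*y*(1/k)^(1/3)) + C2*exp(2^(1/3)*y*(-1 + sqrt(3)*I)*(1/k)^(1/3)/2) + C3*exp(-2^(1/3)*y*(1 + sqrt(3)*I)*(1/k)^(1/3)/2)


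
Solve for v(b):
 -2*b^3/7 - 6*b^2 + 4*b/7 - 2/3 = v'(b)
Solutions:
 v(b) = C1 - b^4/14 - 2*b^3 + 2*b^2/7 - 2*b/3


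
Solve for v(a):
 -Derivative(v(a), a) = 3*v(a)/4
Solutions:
 v(a) = C1*exp(-3*a/4)


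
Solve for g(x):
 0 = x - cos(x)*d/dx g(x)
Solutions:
 g(x) = C1 + Integral(x/cos(x), x)


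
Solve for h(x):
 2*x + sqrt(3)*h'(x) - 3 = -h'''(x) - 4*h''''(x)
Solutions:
 h(x) = C1 + C2*exp(x*(-2 + (1 + 216*sqrt(3) + sqrt(-1 + (1 + 216*sqrt(3))^2))^(-1/3) + (1 + 216*sqrt(3) + sqrt(-1 + (1 + 216*sqrt(3))^2))^(1/3))/24)*sin(sqrt(3)*x*(-(1 + 216*sqrt(3) + sqrt(-1 + (1 + 216*sqrt(3))^2))^(1/3) + (1 + 216*sqrt(3) + sqrt(-1 + (1 + 216*sqrt(3))^2))^(-1/3))/24) + C3*exp(x*(-2 + (1 + 216*sqrt(3) + sqrt(-1 + (1 + 216*sqrt(3))^2))^(-1/3) + (1 + 216*sqrt(3) + sqrt(-1 + (1 + 216*sqrt(3))^2))^(1/3))/24)*cos(sqrt(3)*x*(-(1 + 216*sqrt(3) + sqrt(-1 + (1 + 216*sqrt(3))^2))^(1/3) + (1 + 216*sqrt(3) + sqrt(-1 + (1 + 216*sqrt(3))^2))^(-1/3))/24) + C4*exp(-x*((1 + 216*sqrt(3) + sqrt(-1 + (1 + 216*sqrt(3))^2))^(-1/3) + 1 + (1 + 216*sqrt(3) + sqrt(-1 + (1 + 216*sqrt(3))^2))^(1/3))/12) - sqrt(3)*x^2/3 + sqrt(3)*x


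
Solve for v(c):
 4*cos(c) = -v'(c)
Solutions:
 v(c) = C1 - 4*sin(c)


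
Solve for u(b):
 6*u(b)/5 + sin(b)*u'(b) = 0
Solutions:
 u(b) = C1*(cos(b) + 1)^(3/5)/(cos(b) - 1)^(3/5)


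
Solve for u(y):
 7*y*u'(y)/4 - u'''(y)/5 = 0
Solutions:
 u(y) = C1 + Integral(C2*airyai(70^(1/3)*y/2) + C3*airybi(70^(1/3)*y/2), y)


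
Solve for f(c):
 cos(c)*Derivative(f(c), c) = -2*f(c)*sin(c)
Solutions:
 f(c) = C1*cos(c)^2


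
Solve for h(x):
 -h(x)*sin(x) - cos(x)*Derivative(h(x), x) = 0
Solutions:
 h(x) = C1*cos(x)


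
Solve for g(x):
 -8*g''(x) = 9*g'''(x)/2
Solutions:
 g(x) = C1 + C2*x + C3*exp(-16*x/9)


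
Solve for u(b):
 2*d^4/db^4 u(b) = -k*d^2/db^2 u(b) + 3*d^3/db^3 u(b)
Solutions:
 u(b) = C1 + C2*b + C3*exp(b*(3 - sqrt(9 - 8*k))/4) + C4*exp(b*(sqrt(9 - 8*k) + 3)/4)


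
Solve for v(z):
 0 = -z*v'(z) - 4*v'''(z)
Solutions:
 v(z) = C1 + Integral(C2*airyai(-2^(1/3)*z/2) + C3*airybi(-2^(1/3)*z/2), z)


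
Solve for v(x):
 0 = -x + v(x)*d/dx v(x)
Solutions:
 v(x) = -sqrt(C1 + x^2)
 v(x) = sqrt(C1 + x^2)


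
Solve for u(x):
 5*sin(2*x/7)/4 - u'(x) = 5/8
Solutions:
 u(x) = C1 - 5*x/8 - 35*cos(2*x/7)/8


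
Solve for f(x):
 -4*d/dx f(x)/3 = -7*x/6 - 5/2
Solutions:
 f(x) = C1 + 7*x^2/16 + 15*x/8


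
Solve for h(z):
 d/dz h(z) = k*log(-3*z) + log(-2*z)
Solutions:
 h(z) = C1 + z*(k + 1)*log(-z) + z*(-k + k*log(3) - 1 + log(2))


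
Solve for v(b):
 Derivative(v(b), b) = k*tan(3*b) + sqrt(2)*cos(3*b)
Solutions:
 v(b) = C1 - k*log(cos(3*b))/3 + sqrt(2)*sin(3*b)/3


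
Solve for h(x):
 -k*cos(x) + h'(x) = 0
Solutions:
 h(x) = C1 + k*sin(x)


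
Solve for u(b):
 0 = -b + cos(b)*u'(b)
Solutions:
 u(b) = C1 + Integral(b/cos(b), b)


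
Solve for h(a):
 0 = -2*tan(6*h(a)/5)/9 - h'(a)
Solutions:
 h(a) = -5*asin(C1*exp(-4*a/15))/6 + 5*pi/6
 h(a) = 5*asin(C1*exp(-4*a/15))/6


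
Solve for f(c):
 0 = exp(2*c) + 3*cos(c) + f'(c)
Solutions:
 f(c) = C1 - exp(2*c)/2 - 3*sin(c)


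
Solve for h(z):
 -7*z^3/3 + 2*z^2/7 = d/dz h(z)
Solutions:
 h(z) = C1 - 7*z^4/12 + 2*z^3/21


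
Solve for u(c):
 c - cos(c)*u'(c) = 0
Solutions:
 u(c) = C1 + Integral(c/cos(c), c)


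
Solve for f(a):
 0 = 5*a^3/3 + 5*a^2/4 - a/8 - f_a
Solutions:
 f(a) = C1 + 5*a^4/12 + 5*a^3/12 - a^2/16


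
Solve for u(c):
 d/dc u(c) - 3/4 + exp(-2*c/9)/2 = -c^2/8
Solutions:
 u(c) = C1 - c^3/24 + 3*c/4 + 9*exp(-2*c/9)/4


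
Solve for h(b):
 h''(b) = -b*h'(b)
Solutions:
 h(b) = C1 + C2*erf(sqrt(2)*b/2)


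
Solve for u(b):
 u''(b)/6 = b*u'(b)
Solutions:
 u(b) = C1 + C2*erfi(sqrt(3)*b)


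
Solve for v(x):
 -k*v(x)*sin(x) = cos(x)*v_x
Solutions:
 v(x) = C1*exp(k*log(cos(x)))


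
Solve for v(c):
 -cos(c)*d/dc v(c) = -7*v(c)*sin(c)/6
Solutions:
 v(c) = C1/cos(c)^(7/6)


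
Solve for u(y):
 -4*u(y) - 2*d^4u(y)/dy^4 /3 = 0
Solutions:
 u(y) = (C1*sin(2^(3/4)*3^(1/4)*y/2) + C2*cos(2^(3/4)*3^(1/4)*y/2))*exp(-2^(3/4)*3^(1/4)*y/2) + (C3*sin(2^(3/4)*3^(1/4)*y/2) + C4*cos(2^(3/4)*3^(1/4)*y/2))*exp(2^(3/4)*3^(1/4)*y/2)


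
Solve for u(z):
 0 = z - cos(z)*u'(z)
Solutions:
 u(z) = C1 + Integral(z/cos(z), z)


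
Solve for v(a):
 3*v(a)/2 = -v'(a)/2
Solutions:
 v(a) = C1*exp(-3*a)


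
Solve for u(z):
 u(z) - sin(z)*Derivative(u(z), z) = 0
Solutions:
 u(z) = C1*sqrt(cos(z) - 1)/sqrt(cos(z) + 1)


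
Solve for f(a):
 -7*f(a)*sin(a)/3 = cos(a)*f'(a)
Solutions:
 f(a) = C1*cos(a)^(7/3)


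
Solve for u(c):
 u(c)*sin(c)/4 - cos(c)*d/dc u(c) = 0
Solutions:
 u(c) = C1/cos(c)^(1/4)


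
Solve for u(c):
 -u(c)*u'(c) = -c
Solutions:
 u(c) = -sqrt(C1 + c^2)
 u(c) = sqrt(C1 + c^2)


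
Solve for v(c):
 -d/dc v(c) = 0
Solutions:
 v(c) = C1


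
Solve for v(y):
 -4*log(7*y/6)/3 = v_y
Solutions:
 v(y) = C1 - 4*y*log(y)/3 - 4*y*log(7)/3 + 4*y/3 + 4*y*log(6)/3


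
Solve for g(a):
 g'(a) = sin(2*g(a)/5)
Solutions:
 -a + 5*log(cos(2*g(a)/5) - 1)/4 - 5*log(cos(2*g(a)/5) + 1)/4 = C1


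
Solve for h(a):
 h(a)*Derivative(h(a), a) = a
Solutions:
 h(a) = -sqrt(C1 + a^2)
 h(a) = sqrt(C1 + a^2)


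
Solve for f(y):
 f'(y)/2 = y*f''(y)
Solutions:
 f(y) = C1 + C2*y^(3/2)


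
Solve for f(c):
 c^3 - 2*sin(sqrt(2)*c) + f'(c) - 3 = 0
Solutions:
 f(c) = C1 - c^4/4 + 3*c - sqrt(2)*cos(sqrt(2)*c)


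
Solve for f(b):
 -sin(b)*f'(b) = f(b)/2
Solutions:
 f(b) = C1*(cos(b) + 1)^(1/4)/(cos(b) - 1)^(1/4)


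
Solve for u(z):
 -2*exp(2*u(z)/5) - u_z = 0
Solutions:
 u(z) = 5*log(-sqrt(-1/(C1 - 2*z))) - 5*log(2) + 5*log(10)/2
 u(z) = 5*log(-1/(C1 - 2*z))/2 - 5*log(2) + 5*log(10)/2


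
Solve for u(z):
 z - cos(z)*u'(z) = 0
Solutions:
 u(z) = C1 + Integral(z/cos(z), z)


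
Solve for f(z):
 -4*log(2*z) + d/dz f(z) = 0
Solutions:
 f(z) = C1 + 4*z*log(z) - 4*z + z*log(16)


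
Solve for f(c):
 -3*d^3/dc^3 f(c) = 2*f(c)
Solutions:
 f(c) = C3*exp(-2^(1/3)*3^(2/3)*c/3) + (C1*sin(2^(1/3)*3^(1/6)*c/2) + C2*cos(2^(1/3)*3^(1/6)*c/2))*exp(2^(1/3)*3^(2/3)*c/6)


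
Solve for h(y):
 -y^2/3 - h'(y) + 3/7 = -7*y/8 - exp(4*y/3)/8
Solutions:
 h(y) = C1 - y^3/9 + 7*y^2/16 + 3*y/7 + 3*exp(4*y/3)/32


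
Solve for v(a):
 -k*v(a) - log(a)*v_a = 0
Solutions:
 v(a) = C1*exp(-k*li(a))


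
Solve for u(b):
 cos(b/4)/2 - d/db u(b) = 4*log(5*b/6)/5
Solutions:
 u(b) = C1 - 4*b*log(b)/5 - 4*b*log(5)/5 + 4*b/5 + 4*b*log(6)/5 + 2*sin(b/4)


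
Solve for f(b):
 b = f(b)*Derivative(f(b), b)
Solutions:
 f(b) = -sqrt(C1 + b^2)
 f(b) = sqrt(C1 + b^2)


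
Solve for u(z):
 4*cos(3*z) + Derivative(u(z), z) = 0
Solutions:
 u(z) = C1 - 4*sin(3*z)/3


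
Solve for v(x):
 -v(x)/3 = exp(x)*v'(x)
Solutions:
 v(x) = C1*exp(exp(-x)/3)


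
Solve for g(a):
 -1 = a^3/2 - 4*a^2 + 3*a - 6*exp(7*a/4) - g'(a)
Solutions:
 g(a) = C1 + a^4/8 - 4*a^3/3 + 3*a^2/2 + a - 24*exp(7*a/4)/7


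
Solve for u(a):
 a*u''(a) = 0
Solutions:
 u(a) = C1 + C2*a


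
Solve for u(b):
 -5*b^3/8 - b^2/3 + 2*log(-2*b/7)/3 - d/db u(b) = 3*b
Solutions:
 u(b) = C1 - 5*b^4/32 - b^3/9 - 3*b^2/2 + 2*b*log(-b)/3 + 2*b*(-log(7) - 1 + log(2))/3


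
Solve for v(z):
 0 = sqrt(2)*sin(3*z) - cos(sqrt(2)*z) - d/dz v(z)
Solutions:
 v(z) = C1 - sqrt(2)*sin(sqrt(2)*z)/2 - sqrt(2)*cos(3*z)/3


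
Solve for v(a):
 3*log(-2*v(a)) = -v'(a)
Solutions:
 Integral(1/(log(-_y) + log(2)), (_y, v(a)))/3 = C1 - a


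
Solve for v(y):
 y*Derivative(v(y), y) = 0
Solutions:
 v(y) = C1


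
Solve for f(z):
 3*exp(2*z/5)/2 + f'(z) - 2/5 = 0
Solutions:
 f(z) = C1 + 2*z/5 - 15*exp(2*z/5)/4


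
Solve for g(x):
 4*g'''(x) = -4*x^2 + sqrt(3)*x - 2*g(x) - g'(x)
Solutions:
 g(x) = C1*exp(-3^(1/3)*x*(-(18 + sqrt(327))^(1/3) + 3^(1/3)/(18 + sqrt(327))^(1/3))/12)*sin(3^(1/6)*x*(3/(18 + sqrt(327))^(1/3) + 3^(2/3)*(18 + sqrt(327))^(1/3))/12) + C2*exp(-3^(1/3)*x*(-(18 + sqrt(327))^(1/3) + 3^(1/3)/(18 + sqrt(327))^(1/3))/12)*cos(3^(1/6)*x*(3/(18 + sqrt(327))^(1/3) + 3^(2/3)*(18 + sqrt(327))^(1/3))/12) + C3*exp(3^(1/3)*x*(-(18 + sqrt(327))^(1/3) + 3^(1/3)/(18 + sqrt(327))^(1/3))/6) - 2*x^2 + sqrt(3)*x/2 + 2*x - 1 - sqrt(3)/4


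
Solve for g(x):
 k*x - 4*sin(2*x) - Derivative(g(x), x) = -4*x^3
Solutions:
 g(x) = C1 + k*x^2/2 + x^4 + 2*cos(2*x)
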